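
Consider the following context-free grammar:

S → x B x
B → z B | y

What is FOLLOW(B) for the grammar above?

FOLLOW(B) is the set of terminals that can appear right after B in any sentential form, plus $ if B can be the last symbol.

We compute FOLLOW(B) using the standard algorithm.
FOLLOW(S) starts with {$}.
FIRST(B) = {y, z}
FIRST(S) = {x}
FOLLOW(B) = {x}
FOLLOW(S) = {$}
Therefore, FOLLOW(B) = {x}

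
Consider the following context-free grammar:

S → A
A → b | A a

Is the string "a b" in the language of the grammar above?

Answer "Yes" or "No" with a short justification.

No - no valid derivation exists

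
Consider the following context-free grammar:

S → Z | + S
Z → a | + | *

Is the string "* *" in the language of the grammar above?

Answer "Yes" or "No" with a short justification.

No - no valid derivation exists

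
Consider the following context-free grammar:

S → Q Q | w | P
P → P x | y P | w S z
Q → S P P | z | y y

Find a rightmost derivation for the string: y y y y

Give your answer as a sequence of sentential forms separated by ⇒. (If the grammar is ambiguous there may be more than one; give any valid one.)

S ⇒ Q Q ⇒ Q y y ⇒ y y y y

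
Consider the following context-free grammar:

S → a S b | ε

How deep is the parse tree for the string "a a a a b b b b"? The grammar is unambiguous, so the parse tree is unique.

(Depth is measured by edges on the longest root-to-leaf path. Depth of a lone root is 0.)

5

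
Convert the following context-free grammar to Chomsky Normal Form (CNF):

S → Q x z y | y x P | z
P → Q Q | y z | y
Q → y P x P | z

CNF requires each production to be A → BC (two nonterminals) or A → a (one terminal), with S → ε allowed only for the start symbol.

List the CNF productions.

TX → x; TZ → z; TY → y; S → z; P → y; Q → z; S → Q X0; X0 → TX X1; X1 → TZ TY; S → TY X2; X2 → TX P; P → Q Q; P → TY TZ; Q → TY X3; X3 → P X4; X4 → TX P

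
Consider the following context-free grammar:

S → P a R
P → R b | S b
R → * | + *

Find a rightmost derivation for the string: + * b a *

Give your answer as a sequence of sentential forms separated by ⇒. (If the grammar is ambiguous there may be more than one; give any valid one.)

S ⇒ P a R ⇒ P a * ⇒ R b a * ⇒ + * b a *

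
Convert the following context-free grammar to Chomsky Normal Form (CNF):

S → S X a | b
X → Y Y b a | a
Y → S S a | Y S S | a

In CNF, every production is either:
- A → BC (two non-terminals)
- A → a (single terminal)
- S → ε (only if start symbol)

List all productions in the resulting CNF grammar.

TA → a; S → b; TB → b; X → a; Y → a; S → S X0; X0 → X TA; X → Y X1; X1 → Y X2; X2 → TB TA; Y → S X3; X3 → S TA; Y → Y X4; X4 → S S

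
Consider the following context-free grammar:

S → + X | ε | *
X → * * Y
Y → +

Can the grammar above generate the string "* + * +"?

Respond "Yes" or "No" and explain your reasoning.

No - no valid derivation exists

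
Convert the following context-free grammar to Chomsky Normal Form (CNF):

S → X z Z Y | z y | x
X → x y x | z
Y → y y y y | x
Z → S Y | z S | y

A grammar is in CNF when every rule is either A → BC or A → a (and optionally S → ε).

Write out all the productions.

TZ → z; TY → y; S → x; TX → x; X → z; Y → x; Z → y; S → X X0; X0 → TZ X1; X1 → Z Y; S → TZ TY; X → TX X2; X2 → TY TX; Y → TY X3; X3 → TY X4; X4 → TY TY; Z → S Y; Z → TZ S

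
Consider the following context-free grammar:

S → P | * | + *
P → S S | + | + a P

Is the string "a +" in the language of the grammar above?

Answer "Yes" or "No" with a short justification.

No - no valid derivation exists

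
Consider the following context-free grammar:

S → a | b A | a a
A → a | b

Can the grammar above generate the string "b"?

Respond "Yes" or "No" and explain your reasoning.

No - no valid derivation exists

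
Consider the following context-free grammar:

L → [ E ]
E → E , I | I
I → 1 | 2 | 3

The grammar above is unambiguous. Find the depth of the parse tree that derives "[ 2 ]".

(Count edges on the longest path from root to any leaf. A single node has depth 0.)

3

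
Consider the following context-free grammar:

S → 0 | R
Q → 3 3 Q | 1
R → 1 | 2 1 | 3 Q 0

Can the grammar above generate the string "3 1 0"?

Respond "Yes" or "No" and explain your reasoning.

Yes - a valid derivation exists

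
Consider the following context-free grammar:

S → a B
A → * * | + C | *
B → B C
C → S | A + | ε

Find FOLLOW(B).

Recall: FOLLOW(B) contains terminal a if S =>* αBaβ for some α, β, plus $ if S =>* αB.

We compute FOLLOW(B) using the standard algorithm.
FOLLOW(S) starts with {$}.
FIRST(A) = {*, +}
FIRST(B) = {}
FIRST(C) = {*, +, a, ε}
FIRST(S) = {a}
FOLLOW(A) = {+}
FOLLOW(B) = {$, *, +, a}
FOLLOW(C) = {$, *, +, a}
FOLLOW(S) = {$, *, +, a}
Therefore, FOLLOW(B) = {$, *, +, a}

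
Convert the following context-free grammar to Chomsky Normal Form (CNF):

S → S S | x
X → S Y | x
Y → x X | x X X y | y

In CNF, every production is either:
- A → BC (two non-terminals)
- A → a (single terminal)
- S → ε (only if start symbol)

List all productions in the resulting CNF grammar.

S → x; X → x; TX → x; TY → y; Y → y; S → S S; X → S Y; Y → TX X; Y → TX X0; X0 → X X1; X1 → X TY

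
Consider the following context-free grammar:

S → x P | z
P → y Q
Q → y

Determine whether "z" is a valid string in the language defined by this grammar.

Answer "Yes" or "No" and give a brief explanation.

Yes - a valid derivation exists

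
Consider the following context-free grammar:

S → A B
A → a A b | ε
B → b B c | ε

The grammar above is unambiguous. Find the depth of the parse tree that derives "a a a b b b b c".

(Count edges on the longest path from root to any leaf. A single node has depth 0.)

5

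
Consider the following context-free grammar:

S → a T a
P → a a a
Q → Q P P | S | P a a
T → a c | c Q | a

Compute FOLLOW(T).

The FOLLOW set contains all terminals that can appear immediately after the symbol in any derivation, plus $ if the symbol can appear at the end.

We compute FOLLOW(T) using the standard algorithm.
FOLLOW(S) starts with {$}.
FIRST(P) = {a}
FIRST(Q) = {a}
FIRST(S) = {a}
FIRST(T) = {a, c}
FOLLOW(P) = {a}
FOLLOW(Q) = {a}
FOLLOW(S) = {$, a}
FOLLOW(T) = {a}
Therefore, FOLLOW(T) = {a}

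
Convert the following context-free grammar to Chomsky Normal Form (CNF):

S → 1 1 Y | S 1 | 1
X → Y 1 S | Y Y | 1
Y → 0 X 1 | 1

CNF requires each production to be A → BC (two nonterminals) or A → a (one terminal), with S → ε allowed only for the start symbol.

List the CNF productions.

T1 → 1; S → 1; X → 1; T0 → 0; Y → 1; S → T1 X0; X0 → T1 Y; S → S T1; X → Y X1; X1 → T1 S; X → Y Y; Y → T0 X2; X2 → X T1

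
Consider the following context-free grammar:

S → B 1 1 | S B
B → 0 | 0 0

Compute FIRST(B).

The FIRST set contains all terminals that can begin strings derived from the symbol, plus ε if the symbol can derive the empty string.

We compute FIRST(B) using the standard algorithm.
FIRST(B) = {0}
FIRST(S) = {0}
Therefore, FIRST(B) = {0}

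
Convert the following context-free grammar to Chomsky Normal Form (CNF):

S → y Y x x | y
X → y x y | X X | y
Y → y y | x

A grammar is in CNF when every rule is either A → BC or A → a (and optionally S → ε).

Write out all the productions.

TY → y; TX → x; S → y; X → y; Y → x; S → TY X0; X0 → Y X1; X1 → TX TX; X → TY X2; X2 → TX TY; X → X X; Y → TY TY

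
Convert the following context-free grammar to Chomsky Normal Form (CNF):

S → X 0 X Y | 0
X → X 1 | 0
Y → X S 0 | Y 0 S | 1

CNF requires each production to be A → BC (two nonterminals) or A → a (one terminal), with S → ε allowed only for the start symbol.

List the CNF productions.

T0 → 0; S → 0; T1 → 1; X → 0; Y → 1; S → X X0; X0 → T0 X1; X1 → X Y; X → X T1; Y → X X2; X2 → S T0; Y → Y X3; X3 → T0 S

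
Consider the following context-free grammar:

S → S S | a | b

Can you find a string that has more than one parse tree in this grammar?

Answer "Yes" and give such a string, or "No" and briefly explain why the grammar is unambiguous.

Yes - the string 'b a a a b a' has two distinct parse trees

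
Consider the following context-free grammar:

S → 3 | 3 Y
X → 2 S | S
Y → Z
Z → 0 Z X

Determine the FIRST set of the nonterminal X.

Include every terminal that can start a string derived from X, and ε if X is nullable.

We compute FIRST(X) using the standard algorithm.
FIRST(S) = {3}
FIRST(X) = {2, 3}
FIRST(Y) = {0}
FIRST(Z) = {0}
Therefore, FIRST(X) = {2, 3}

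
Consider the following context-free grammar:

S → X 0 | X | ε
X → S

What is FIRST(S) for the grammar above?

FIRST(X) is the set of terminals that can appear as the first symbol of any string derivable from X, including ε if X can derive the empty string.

We compute FIRST(S) using the standard algorithm.
FIRST(S) = {0, ε}
FIRST(X) = {0, ε}
Therefore, FIRST(S) = {0, ε}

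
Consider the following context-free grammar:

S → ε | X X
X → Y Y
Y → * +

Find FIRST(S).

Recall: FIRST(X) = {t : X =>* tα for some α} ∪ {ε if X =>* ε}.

We compute FIRST(S) using the standard algorithm.
FIRST(S) = {*, ε}
FIRST(X) = {*}
FIRST(Y) = {*}
Therefore, FIRST(S) = {*, ε}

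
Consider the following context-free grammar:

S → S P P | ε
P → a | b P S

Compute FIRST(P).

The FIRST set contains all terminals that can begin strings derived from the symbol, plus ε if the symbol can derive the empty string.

We compute FIRST(P) using the standard algorithm.
FIRST(P) = {a, b}
FIRST(S) = {a, b, ε}
Therefore, FIRST(P) = {a, b}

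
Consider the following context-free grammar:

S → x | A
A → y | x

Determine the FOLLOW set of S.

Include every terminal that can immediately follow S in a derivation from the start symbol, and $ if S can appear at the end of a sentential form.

We compute FOLLOW(S) using the standard algorithm.
FOLLOW(S) starts with {$}.
FIRST(A) = {x, y}
FIRST(S) = {x, y}
FOLLOW(A) = {$}
FOLLOW(S) = {$}
Therefore, FOLLOW(S) = {$}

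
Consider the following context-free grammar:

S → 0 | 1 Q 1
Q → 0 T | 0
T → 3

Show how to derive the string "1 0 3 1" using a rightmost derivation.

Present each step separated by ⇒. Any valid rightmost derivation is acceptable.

S ⇒ 1 Q 1 ⇒ 1 0 T 1 ⇒ 1 0 3 1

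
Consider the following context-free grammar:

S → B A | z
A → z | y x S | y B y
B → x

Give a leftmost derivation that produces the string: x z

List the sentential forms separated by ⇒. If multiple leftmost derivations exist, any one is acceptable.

S ⇒ B A ⇒ x A ⇒ x z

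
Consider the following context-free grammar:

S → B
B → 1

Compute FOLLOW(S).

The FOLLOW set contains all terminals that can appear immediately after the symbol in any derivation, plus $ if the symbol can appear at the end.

We compute FOLLOW(S) using the standard algorithm.
FOLLOW(S) starts with {$}.
FIRST(B) = {1}
FIRST(S) = {1}
FOLLOW(B) = {$}
FOLLOW(S) = {$}
Therefore, FOLLOW(S) = {$}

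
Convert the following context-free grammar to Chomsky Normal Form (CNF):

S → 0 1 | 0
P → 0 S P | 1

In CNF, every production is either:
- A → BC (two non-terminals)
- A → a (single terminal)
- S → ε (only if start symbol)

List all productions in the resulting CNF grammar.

T0 → 0; T1 → 1; S → 0; P → 1; S → T0 T1; P → T0 X0; X0 → S P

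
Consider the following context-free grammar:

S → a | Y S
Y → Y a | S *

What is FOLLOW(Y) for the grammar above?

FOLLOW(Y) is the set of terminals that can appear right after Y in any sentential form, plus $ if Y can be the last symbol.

We compute FOLLOW(Y) using the standard algorithm.
FOLLOW(S) starts with {$}.
FIRST(S) = {a}
FIRST(Y) = {a}
FOLLOW(S) = {$, *}
FOLLOW(Y) = {a}
Therefore, FOLLOW(Y) = {a}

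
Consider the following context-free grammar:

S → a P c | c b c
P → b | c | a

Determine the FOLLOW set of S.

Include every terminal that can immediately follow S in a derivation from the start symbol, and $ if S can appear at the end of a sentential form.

We compute FOLLOW(S) using the standard algorithm.
FOLLOW(S) starts with {$}.
FIRST(P) = {a, b, c}
FIRST(S) = {a, c}
FOLLOW(P) = {c}
FOLLOW(S) = {$}
Therefore, FOLLOW(S) = {$}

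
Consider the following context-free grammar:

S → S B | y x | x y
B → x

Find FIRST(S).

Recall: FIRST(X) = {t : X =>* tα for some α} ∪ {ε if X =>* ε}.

We compute FIRST(S) using the standard algorithm.
FIRST(B) = {x}
FIRST(S) = {x, y}
Therefore, FIRST(S) = {x, y}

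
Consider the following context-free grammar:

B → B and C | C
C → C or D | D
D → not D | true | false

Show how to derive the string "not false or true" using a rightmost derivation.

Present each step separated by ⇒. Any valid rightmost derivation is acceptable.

B ⇒ C ⇒ C or D ⇒ C or true ⇒ D or true ⇒ not D or true ⇒ not false or true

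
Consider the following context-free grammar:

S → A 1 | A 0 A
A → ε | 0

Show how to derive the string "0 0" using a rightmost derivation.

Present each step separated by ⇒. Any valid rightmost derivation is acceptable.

S ⇒ A 0 A ⇒ A 0 ⇒ 0 0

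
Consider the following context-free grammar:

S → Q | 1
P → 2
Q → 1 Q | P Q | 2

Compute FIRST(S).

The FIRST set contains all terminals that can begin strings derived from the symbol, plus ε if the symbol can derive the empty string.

We compute FIRST(S) using the standard algorithm.
FIRST(P) = {2}
FIRST(Q) = {1, 2}
FIRST(S) = {1, 2}
Therefore, FIRST(S) = {1, 2}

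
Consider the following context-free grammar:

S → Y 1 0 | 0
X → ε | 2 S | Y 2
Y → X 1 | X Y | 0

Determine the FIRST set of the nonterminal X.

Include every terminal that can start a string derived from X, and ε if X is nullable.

We compute FIRST(X) using the standard algorithm.
FIRST(S) = {0, 1, 2}
FIRST(X) = {0, 1, 2, ε}
FIRST(Y) = {0, 1, 2}
Therefore, FIRST(X) = {0, 1, 2, ε}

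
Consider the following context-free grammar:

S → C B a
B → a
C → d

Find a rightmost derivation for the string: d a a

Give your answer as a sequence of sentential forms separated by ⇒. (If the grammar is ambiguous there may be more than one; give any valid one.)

S ⇒ C B a ⇒ C a a ⇒ d a a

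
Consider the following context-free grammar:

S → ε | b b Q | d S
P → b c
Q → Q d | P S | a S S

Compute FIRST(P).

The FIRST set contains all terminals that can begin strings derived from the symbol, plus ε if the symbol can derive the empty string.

We compute FIRST(P) using the standard algorithm.
FIRST(P) = {b}
FIRST(Q) = {a, b}
FIRST(S) = {b, d, ε}
Therefore, FIRST(P) = {b}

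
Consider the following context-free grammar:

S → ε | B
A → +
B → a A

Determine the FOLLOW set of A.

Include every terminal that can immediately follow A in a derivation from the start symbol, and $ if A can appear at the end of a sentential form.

We compute FOLLOW(A) using the standard algorithm.
FOLLOW(S) starts with {$}.
FIRST(A) = {+}
FIRST(B) = {a}
FIRST(S) = {a, ε}
FOLLOW(A) = {$}
FOLLOW(B) = {$}
FOLLOW(S) = {$}
Therefore, FOLLOW(A) = {$}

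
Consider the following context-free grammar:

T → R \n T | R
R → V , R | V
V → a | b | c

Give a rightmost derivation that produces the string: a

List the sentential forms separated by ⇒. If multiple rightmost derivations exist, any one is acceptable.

T ⇒ R ⇒ V ⇒ a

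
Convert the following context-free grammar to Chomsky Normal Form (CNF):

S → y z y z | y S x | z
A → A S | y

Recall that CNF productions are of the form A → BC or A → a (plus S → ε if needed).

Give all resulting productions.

TY → y; TZ → z; TX → x; S → z; A → y; S → TY X0; X0 → TZ X1; X1 → TY TZ; S → TY X2; X2 → S TX; A → A S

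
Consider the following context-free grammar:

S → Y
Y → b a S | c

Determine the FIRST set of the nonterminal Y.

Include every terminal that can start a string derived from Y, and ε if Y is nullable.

We compute FIRST(Y) using the standard algorithm.
FIRST(S) = {b, c}
FIRST(Y) = {b, c}
Therefore, FIRST(Y) = {b, c}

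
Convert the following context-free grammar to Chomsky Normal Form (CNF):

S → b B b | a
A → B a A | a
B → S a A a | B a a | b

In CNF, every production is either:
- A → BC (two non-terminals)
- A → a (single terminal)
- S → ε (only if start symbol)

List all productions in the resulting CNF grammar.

TB → b; S → a; TA → a; A → a; B → b; S → TB X0; X0 → B TB; A → B X1; X1 → TA A; B → S X2; X2 → TA X3; X3 → A TA; B → B X4; X4 → TA TA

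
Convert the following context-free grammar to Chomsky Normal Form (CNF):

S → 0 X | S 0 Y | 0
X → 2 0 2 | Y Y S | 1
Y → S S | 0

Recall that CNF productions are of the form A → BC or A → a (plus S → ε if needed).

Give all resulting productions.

T0 → 0; S → 0; T2 → 2; X → 1; Y → 0; S → T0 X; S → S X0; X0 → T0 Y; X → T2 X1; X1 → T0 T2; X → Y X2; X2 → Y S; Y → S S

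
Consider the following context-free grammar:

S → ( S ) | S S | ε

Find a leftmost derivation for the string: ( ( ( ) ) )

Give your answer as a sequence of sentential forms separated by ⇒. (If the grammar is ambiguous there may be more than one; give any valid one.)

S ⇒ ( S ) ⇒ ( ( S ) ) ⇒ ( ( S S ) ) ⇒ ( ( S ) ) ⇒ ( ( ( S ) ) ) ⇒ ( ( ( ) ) )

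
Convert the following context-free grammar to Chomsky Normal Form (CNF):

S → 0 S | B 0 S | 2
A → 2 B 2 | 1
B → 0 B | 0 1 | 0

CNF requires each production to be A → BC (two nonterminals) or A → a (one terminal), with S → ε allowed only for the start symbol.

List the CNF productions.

T0 → 0; S → 2; T2 → 2; A → 1; T1 → 1; B → 0; S → T0 S; S → B X0; X0 → T0 S; A → T2 X1; X1 → B T2; B → T0 B; B → T0 T1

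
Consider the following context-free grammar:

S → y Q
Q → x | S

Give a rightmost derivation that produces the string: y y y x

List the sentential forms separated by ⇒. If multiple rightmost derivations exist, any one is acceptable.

S ⇒ y Q ⇒ y S ⇒ y y Q ⇒ y y S ⇒ y y y Q ⇒ y y y x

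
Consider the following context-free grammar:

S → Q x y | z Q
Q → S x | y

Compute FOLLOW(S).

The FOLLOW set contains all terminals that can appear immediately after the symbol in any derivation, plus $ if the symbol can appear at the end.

We compute FOLLOW(S) using the standard algorithm.
FOLLOW(S) starts with {$}.
FIRST(Q) = {y, z}
FIRST(S) = {y, z}
FOLLOW(Q) = {$, x}
FOLLOW(S) = {$, x}
Therefore, FOLLOW(S) = {$, x}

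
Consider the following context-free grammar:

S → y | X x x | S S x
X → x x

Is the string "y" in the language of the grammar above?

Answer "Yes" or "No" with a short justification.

Yes - a valid derivation exists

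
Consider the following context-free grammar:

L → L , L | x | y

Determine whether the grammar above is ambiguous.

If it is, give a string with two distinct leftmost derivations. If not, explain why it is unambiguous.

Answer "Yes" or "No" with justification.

Yes - the string 'x , y , x , y , x' has two distinct leftmost derivations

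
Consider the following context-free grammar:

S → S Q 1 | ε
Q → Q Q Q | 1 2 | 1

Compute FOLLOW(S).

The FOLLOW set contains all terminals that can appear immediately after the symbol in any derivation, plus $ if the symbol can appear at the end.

We compute FOLLOW(S) using the standard algorithm.
FOLLOW(S) starts with {$}.
FIRST(Q) = {1}
FIRST(S) = {1, ε}
FOLLOW(Q) = {1}
FOLLOW(S) = {$, 1}
Therefore, FOLLOW(S) = {$, 1}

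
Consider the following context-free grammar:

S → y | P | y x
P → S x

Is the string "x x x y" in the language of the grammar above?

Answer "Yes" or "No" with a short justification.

No - no valid derivation exists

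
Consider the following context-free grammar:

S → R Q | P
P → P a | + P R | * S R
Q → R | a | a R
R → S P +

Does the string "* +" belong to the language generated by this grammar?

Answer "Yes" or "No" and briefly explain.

No - no valid derivation exists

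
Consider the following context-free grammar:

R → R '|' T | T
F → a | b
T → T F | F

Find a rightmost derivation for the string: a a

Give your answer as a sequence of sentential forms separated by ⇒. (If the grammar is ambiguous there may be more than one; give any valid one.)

R ⇒ T ⇒ T F ⇒ T a ⇒ F a ⇒ a a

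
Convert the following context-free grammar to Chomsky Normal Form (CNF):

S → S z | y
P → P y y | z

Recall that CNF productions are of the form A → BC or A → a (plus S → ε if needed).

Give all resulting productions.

TZ → z; S → y; TY → y; P → z; S → S TZ; P → P X0; X0 → TY TY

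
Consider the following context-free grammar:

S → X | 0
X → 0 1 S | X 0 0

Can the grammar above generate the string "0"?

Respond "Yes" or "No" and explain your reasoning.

Yes - a valid derivation exists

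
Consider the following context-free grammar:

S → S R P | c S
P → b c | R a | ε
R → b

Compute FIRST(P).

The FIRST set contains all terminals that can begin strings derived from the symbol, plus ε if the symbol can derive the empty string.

We compute FIRST(P) using the standard algorithm.
FIRST(P) = {b, ε}
FIRST(R) = {b}
FIRST(S) = {c}
Therefore, FIRST(P) = {b, ε}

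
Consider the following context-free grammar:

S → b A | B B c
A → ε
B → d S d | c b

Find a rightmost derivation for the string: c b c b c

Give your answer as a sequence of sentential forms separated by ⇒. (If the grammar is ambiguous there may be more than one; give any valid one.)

S ⇒ B B c ⇒ B c b c ⇒ c b c b c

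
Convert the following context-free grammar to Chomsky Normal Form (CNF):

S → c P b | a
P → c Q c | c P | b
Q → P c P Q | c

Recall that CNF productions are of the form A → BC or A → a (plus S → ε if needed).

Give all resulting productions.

TC → c; TB → b; S → a; P → b; Q → c; S → TC X0; X0 → P TB; P → TC X1; X1 → Q TC; P → TC P; Q → P X2; X2 → TC X3; X3 → P Q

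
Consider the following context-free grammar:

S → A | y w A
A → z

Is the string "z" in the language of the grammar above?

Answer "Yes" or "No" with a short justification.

Yes - a valid derivation exists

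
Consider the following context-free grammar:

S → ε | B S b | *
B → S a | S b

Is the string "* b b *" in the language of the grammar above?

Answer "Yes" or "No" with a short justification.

No - no valid derivation exists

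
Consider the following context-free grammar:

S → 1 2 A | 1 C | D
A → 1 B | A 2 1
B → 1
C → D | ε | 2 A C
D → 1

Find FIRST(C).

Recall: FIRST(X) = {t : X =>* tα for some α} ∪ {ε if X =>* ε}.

We compute FIRST(C) using the standard algorithm.
FIRST(A) = {1}
FIRST(B) = {1}
FIRST(C) = {1, 2, ε}
FIRST(D) = {1}
FIRST(S) = {1}
Therefore, FIRST(C) = {1, 2, ε}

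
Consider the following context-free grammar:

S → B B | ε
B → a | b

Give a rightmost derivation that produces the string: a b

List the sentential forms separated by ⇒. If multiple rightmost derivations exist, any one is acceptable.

S ⇒ B B ⇒ B b ⇒ a b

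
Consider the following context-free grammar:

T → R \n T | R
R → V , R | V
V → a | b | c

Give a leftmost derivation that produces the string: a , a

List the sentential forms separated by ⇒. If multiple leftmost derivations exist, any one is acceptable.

T ⇒ R ⇒ V , R ⇒ a , R ⇒ a , V ⇒ a , a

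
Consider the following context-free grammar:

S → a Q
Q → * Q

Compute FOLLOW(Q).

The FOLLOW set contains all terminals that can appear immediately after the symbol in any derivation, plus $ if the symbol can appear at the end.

We compute FOLLOW(Q) using the standard algorithm.
FOLLOW(S) starts with {$}.
FIRST(Q) = {*}
FIRST(S) = {a}
FOLLOW(Q) = {$}
FOLLOW(S) = {$}
Therefore, FOLLOW(Q) = {$}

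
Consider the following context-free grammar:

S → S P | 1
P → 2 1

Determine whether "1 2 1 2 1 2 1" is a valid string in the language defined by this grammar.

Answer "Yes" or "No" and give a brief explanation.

Yes - a valid derivation exists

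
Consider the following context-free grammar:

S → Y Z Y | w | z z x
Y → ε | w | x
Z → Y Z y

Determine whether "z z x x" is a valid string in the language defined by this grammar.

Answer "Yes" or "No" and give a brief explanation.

No - no valid derivation exists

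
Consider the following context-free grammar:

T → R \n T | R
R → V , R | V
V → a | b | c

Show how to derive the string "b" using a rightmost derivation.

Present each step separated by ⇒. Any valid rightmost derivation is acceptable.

T ⇒ R ⇒ V ⇒ b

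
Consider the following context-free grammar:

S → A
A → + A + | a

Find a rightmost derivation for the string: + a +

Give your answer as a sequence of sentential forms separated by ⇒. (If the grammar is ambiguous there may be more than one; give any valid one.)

S ⇒ A ⇒ + A + ⇒ + a +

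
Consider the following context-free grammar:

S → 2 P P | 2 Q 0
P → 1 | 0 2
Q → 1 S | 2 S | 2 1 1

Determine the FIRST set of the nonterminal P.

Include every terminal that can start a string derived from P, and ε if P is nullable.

We compute FIRST(P) using the standard algorithm.
FIRST(P) = {0, 1}
FIRST(Q) = {1, 2}
FIRST(S) = {2}
Therefore, FIRST(P) = {0, 1}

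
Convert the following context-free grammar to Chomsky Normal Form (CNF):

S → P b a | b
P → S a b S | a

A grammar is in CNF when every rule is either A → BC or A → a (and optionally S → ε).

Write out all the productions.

TB → b; TA → a; S → b; P → a; S → P X0; X0 → TB TA; P → S X1; X1 → TA X2; X2 → TB S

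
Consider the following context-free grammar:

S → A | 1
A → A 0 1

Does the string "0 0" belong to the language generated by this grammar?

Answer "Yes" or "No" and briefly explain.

No - no valid derivation exists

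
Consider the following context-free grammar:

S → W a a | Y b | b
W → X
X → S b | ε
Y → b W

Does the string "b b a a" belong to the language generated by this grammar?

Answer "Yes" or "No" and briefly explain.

Yes - a valid derivation exists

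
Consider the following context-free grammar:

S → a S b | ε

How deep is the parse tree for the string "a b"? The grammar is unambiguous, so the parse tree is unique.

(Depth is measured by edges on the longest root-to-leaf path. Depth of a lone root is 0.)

2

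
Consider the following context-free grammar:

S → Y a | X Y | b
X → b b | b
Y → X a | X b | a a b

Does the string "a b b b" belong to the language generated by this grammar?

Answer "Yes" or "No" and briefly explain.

No - no valid derivation exists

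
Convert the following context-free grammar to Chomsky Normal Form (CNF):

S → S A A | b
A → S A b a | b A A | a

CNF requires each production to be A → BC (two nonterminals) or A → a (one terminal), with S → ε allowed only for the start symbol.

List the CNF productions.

S → b; TB → b; TA → a; A → a; S → S X0; X0 → A A; A → S X1; X1 → A X2; X2 → TB TA; A → TB X3; X3 → A A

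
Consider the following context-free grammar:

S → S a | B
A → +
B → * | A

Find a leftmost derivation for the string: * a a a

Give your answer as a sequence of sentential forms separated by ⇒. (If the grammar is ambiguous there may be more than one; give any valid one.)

S ⇒ S a ⇒ S a a ⇒ S a a a ⇒ B a a a ⇒ * a a a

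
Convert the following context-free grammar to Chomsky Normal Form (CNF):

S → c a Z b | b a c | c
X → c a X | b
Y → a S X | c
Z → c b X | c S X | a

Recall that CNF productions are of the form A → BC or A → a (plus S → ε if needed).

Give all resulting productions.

TC → c; TA → a; TB → b; S → c; X → b; Y → c; Z → a; S → TC X0; X0 → TA X1; X1 → Z TB; S → TB X2; X2 → TA TC; X → TC X3; X3 → TA X; Y → TA X4; X4 → S X; Z → TC X5; X5 → TB X; Z → TC X6; X6 → S X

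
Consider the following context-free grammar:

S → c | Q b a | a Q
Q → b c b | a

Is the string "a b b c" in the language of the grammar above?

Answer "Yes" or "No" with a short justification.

No - no valid derivation exists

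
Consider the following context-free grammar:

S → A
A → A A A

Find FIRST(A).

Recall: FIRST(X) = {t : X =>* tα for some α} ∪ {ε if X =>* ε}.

We compute FIRST(A) using the standard algorithm.
FIRST(A) = {}
FIRST(S) = {}
Therefore, FIRST(A) = {}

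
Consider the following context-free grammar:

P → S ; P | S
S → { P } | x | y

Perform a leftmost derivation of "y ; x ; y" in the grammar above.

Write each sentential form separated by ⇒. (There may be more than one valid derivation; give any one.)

P ⇒ S ; P ⇒ y ; P ⇒ y ; S ; P ⇒ y ; x ; P ⇒ y ; x ; S ⇒ y ; x ; y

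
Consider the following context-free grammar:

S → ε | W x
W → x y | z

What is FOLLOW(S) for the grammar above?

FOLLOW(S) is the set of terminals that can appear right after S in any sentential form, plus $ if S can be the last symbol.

We compute FOLLOW(S) using the standard algorithm.
FOLLOW(S) starts with {$}.
FIRST(S) = {x, z, ε}
FIRST(W) = {x, z}
FOLLOW(S) = {$}
FOLLOW(W) = {x}
Therefore, FOLLOW(S) = {$}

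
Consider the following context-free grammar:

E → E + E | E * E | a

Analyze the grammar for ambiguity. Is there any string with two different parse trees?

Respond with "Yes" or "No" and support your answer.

Yes - the string 'a + a * a + a + a' has two distinct parse trees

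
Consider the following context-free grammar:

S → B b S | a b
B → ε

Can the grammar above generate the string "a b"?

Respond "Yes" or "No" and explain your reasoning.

Yes - a valid derivation exists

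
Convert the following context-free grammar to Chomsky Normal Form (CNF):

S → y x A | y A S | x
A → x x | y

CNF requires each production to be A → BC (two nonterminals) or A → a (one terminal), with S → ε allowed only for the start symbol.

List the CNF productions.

TY → y; TX → x; S → x; A → y; S → TY X0; X0 → TX A; S → TY X1; X1 → A S; A → TX TX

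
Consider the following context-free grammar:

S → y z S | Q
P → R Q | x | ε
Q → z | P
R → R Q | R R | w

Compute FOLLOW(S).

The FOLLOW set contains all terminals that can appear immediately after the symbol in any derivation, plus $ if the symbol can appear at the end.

We compute FOLLOW(S) using the standard algorithm.
FOLLOW(S) starts with {$}.
FIRST(P) = {w, x, ε}
FIRST(Q) = {w, x, z, ε}
FIRST(R) = {w}
FIRST(S) = {w, x, y, z, ε}
FOLLOW(P) = {$, w, x, z}
FOLLOW(Q) = {$, w, x, z}
FOLLOW(R) = {$, w, x, z}
FOLLOW(S) = {$}
Therefore, FOLLOW(S) = {$}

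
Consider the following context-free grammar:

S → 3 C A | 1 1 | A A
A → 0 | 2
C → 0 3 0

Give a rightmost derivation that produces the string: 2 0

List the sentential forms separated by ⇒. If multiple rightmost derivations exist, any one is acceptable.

S ⇒ A A ⇒ A 0 ⇒ 2 0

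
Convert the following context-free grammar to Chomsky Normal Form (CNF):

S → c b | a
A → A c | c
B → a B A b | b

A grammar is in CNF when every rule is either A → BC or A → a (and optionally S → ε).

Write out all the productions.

TC → c; TB → b; S → a; A → c; TA → a; B → b; S → TC TB; A → A TC; B → TA X0; X0 → B X1; X1 → A TB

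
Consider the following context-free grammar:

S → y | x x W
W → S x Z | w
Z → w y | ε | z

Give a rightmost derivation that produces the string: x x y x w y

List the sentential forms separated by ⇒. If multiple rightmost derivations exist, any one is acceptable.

S ⇒ x x W ⇒ x x S x Z ⇒ x x S x w y ⇒ x x y x w y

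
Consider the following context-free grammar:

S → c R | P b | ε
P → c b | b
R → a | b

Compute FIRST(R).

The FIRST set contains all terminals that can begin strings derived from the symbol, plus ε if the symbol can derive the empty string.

We compute FIRST(R) using the standard algorithm.
FIRST(P) = {b, c}
FIRST(R) = {a, b}
FIRST(S) = {b, c, ε}
Therefore, FIRST(R) = {a, b}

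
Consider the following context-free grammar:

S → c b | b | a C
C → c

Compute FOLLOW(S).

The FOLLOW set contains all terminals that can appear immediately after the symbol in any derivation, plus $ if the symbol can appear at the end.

We compute FOLLOW(S) using the standard algorithm.
FOLLOW(S) starts with {$}.
FIRST(C) = {c}
FIRST(S) = {a, b, c}
FOLLOW(C) = {$}
FOLLOW(S) = {$}
Therefore, FOLLOW(S) = {$}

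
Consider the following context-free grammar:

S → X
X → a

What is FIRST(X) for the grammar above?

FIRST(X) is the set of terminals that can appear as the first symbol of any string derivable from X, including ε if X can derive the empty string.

We compute FIRST(X) using the standard algorithm.
FIRST(S) = {a}
FIRST(X) = {a}
Therefore, FIRST(X) = {a}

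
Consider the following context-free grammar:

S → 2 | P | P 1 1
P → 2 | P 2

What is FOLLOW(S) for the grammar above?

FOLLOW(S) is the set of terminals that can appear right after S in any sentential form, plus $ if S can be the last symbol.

We compute FOLLOW(S) using the standard algorithm.
FOLLOW(S) starts with {$}.
FIRST(P) = {2}
FIRST(S) = {2}
FOLLOW(P) = {$, 1, 2}
FOLLOW(S) = {$}
Therefore, FOLLOW(S) = {$}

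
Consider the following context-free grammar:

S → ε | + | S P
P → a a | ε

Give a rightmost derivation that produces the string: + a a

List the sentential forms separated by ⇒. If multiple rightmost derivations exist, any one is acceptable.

S ⇒ S P ⇒ S a a ⇒ + a a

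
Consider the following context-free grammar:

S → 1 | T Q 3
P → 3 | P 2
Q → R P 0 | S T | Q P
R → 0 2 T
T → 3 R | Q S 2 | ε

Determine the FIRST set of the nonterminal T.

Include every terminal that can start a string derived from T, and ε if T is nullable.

We compute FIRST(T) using the standard algorithm.
FIRST(P) = {3}
FIRST(Q) = {0, 1, 3}
FIRST(R) = {0}
FIRST(S) = {0, 1, 3}
FIRST(T) = {0, 1, 3, ε}
Therefore, FIRST(T) = {0, 1, 3, ε}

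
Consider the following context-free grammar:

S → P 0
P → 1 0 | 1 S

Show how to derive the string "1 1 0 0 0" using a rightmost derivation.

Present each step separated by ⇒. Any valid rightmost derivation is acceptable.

S ⇒ P 0 ⇒ 1 S 0 ⇒ 1 P 0 0 ⇒ 1 1 0 0 0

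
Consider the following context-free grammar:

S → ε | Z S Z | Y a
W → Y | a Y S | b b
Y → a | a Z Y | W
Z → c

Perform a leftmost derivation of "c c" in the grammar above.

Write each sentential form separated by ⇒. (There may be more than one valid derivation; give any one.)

S ⇒ Z S Z ⇒ c S Z ⇒ c Z ⇒ c c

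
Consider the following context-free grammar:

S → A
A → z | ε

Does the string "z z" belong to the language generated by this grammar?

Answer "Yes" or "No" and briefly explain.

No - no valid derivation exists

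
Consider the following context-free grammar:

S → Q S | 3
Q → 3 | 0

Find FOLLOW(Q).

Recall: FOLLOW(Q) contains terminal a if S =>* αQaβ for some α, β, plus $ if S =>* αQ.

We compute FOLLOW(Q) using the standard algorithm.
FOLLOW(S) starts with {$}.
FIRST(Q) = {0, 3}
FIRST(S) = {0, 3}
FOLLOW(Q) = {0, 3}
FOLLOW(S) = {$}
Therefore, FOLLOW(Q) = {0, 3}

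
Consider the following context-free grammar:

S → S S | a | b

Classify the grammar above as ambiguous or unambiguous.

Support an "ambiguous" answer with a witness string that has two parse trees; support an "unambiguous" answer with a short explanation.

Ambiguous - the string 'b b b b b' has two distinct parse trees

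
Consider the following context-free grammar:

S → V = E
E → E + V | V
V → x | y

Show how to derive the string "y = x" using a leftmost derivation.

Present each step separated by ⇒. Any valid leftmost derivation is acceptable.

S ⇒ V = E ⇒ y = E ⇒ y = V ⇒ y = x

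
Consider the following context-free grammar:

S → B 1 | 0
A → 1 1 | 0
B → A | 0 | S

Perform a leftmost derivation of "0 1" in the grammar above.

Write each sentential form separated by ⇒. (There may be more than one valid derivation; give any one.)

S ⇒ B 1 ⇒ S 1 ⇒ 0 1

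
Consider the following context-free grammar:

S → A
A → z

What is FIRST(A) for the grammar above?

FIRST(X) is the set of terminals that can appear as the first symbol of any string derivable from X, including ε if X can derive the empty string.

We compute FIRST(A) using the standard algorithm.
FIRST(A) = {z}
FIRST(S) = {z}
Therefore, FIRST(A) = {z}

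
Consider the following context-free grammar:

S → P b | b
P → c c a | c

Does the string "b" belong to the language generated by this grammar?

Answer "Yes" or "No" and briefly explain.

Yes - a valid derivation exists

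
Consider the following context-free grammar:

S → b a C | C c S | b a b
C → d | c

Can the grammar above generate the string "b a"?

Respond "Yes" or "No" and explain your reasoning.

No - no valid derivation exists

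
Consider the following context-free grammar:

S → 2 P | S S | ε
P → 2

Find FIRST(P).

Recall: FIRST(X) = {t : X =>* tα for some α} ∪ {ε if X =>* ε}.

We compute FIRST(P) using the standard algorithm.
FIRST(P) = {2}
FIRST(S) = {2, ε}
Therefore, FIRST(P) = {2}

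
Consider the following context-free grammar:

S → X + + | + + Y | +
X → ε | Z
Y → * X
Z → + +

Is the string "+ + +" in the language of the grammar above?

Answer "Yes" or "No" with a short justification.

No - no valid derivation exists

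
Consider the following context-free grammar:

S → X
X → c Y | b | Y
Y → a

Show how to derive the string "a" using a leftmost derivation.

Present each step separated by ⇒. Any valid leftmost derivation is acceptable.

S ⇒ X ⇒ Y ⇒ a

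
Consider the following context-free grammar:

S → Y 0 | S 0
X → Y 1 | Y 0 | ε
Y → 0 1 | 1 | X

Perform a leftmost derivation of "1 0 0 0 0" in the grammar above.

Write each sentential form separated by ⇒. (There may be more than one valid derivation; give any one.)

S ⇒ S 0 ⇒ S 0 0 ⇒ S 0 0 0 ⇒ Y 0 0 0 0 ⇒ 1 0 0 0 0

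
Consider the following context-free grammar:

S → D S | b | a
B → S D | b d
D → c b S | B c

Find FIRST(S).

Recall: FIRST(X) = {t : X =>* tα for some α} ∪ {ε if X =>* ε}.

We compute FIRST(S) using the standard algorithm.
FIRST(B) = {a, b, c}
FIRST(D) = {a, b, c}
FIRST(S) = {a, b, c}
Therefore, FIRST(S) = {a, b, c}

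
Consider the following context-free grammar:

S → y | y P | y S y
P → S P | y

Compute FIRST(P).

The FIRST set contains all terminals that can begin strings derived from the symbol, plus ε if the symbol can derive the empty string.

We compute FIRST(P) using the standard algorithm.
FIRST(P) = {y}
FIRST(S) = {y}
Therefore, FIRST(P) = {y}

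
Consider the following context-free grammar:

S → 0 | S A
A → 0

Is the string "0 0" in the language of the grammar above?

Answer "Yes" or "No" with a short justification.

Yes - a valid derivation exists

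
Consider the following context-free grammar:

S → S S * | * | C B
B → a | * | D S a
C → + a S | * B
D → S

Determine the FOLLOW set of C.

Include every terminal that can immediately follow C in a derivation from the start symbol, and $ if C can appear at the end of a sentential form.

We compute FOLLOW(C) using the standard algorithm.
FOLLOW(S) starts with {$}.
FIRST(B) = {*, +, a}
FIRST(C) = {*, +}
FIRST(D) = {*, +}
FIRST(S) = {*, +}
FOLLOW(B) = {$, *, +, a}
FOLLOW(C) = {*, +, a}
FOLLOW(D) = {*, +}
FOLLOW(S) = {$, *, +, a}
Therefore, FOLLOW(C) = {*, +, a}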